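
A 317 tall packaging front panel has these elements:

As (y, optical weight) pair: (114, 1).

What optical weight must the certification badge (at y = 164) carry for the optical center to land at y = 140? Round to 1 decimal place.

Known: weight 1 with moment 1·114 = 114.
Balance at y = 140 requires (114 + w·164) / (1 + w) = 140.
So w = (140·1 − 114)/(164 − 140) = 26/24 ≈ 1.08.

w ≈ 1.1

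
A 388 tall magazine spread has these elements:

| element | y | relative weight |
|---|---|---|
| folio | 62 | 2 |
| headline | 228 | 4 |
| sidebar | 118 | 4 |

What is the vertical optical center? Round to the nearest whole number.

y ≈ 151

Total weight = 2 + 4 + 4 = 10.
Σw·y = 2·62 + 4·228 + 4·118 = 1508, so ȳ = 1508/10 ≈ 150.80.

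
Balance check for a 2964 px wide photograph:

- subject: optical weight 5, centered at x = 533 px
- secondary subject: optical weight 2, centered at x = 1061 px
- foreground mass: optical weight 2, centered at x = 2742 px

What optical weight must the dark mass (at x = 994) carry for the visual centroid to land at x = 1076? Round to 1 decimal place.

Known weights sum to 5 + 2 + 2 = 9; their moment is 5·533 + 2·1061 + 2·2742 = 10271.
For the centroid to hit 1076: (10271 + w·994) / (9 + w) = 1076.
Solving: w = (1076·9 − 10271) / (994 − 1076) = -587 / -82 ≈ 7.16.

w ≈ 7.2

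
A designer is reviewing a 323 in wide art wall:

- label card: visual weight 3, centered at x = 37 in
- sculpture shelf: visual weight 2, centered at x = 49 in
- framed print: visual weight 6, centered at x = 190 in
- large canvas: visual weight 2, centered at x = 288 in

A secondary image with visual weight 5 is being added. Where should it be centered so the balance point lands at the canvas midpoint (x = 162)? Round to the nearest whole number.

With the secondary image, Σw becomes 3 + 2 + 6 + 2 + 5 = 18.
x: target moment 18×162 = 2916; current 3·37 + 2·49 + 6·190 + 2·288 = 1925; the secondary image supplies 991, so x = 991/5 ≈ 198.20.

x ≈ 198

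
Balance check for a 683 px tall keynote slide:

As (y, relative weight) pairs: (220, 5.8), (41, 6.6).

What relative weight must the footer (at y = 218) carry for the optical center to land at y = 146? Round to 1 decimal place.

Known weights sum to 5.8 + 6.6 = 12.4; their moment is 5.8·220 + 6.6·41 = 1546.6.
For the centroid to hit 146: (1546.6 + w·218) / (12.4 + w) = 146.
Solving: w = (146·12.4 − 1546.6) / (218 − 146) = 263.8 / 72 ≈ 3.66.

w ≈ 3.7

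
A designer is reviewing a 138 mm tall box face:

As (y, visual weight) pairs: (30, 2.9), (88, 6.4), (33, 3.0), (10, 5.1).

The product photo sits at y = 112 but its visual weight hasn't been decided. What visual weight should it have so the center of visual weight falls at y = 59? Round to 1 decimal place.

w ≈ 4.3

Known weights sum to 2.9 + 6.4 + 3.0 + 5.1 = 17.4; their moment is 2.9·30 + 6.4·88 + 3.0·33 + 5.1·10 = 800.2.
Set Σw·y/Σw = 59: (800.2 + 112w) = 59·(17.4 + w).
So w = (59·17.4 − 800.2)/(112 − 59) = 226.4/53 ≈ 4.27.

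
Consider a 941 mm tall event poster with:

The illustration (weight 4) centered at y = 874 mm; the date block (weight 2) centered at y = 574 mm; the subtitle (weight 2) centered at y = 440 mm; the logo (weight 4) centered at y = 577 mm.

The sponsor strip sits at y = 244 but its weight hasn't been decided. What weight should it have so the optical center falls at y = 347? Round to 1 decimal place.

w ≈ 35.6

Known weights sum to 4 + 2 + 2 + 4 = 12; their moment is 4·874 + 2·574 + 2·440 + 4·577 = 7832.
Balance at y = 347 requires (7832 + w·244) / (12 + w) = 347.
Rearranging, w·(244 − 347) = 347·12 − 7832 = -3668, so w ≈ -3668/-103 = 35.61.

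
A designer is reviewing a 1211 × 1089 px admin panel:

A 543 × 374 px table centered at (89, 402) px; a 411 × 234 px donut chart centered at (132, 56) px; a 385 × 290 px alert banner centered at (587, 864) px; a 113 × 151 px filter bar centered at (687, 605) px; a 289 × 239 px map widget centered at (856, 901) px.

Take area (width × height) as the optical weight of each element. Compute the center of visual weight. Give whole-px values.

(336, 515)

Taking area as weight: table 543·374 = 203082, donut chart 411·234 = 96174, alert banner 385·290 = 111650, filter bar 113·151 = 17063, map widget 289·239 = 69071. Sum 497040.
x: (203082·89 + 96174·132 + 111650·587 + 17063·687 + 69071·856) / 497040 = 167154873 / 497040 ≈ 336.30
y: (203082·402 + 96174·56 + 111650·864 + 17063·605 + 69071·901) / 497040 = 256046394 / 497040 ≈ 515.14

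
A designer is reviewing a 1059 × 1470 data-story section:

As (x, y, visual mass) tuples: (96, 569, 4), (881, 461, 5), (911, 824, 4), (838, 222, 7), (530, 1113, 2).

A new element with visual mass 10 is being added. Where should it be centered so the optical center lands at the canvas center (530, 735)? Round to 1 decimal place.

With the new element, Σw becomes 4 + 5 + 4 + 7 + 2 + 10 = 32.
Along x: (15359 + 10·x) / 32 = 530 (existing moment 4·96 + 5·881 + 4·911 + 7·838 + 2·530 = 15359) ⇒ x = (16960 − 15359) / 10 ≈ 160.10.
Along y: (11657 + 10·y) / 32 = 735 (existing moment 4·569 + 5·461 + 4·824 + 7·222 + 2·1113 = 11657) ⇒ y = (23520 − 11657) / 10 ≈ 1186.30.

(160.1, 1186.3)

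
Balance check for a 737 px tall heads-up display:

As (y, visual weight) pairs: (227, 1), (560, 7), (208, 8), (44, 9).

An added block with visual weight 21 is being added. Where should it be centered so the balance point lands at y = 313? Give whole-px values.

With the added block, Σw becomes 1 + 7 + 8 + 9 + 21 = 46.
y: target moment 46×313 = 14398; current 1·227 + 7·560 + 8·208 + 9·44 = 6207; the added block supplies 8191, so y = 8191/21 ≈ 390.05.

y ≈ 390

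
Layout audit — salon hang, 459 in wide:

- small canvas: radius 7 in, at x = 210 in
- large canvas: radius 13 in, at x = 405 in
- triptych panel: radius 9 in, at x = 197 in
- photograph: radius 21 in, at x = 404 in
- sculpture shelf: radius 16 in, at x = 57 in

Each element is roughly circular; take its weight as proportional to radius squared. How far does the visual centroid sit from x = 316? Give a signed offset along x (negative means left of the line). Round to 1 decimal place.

r² weights: small canvas 7² = 49, large canvas 13² = 169, triptych panel 9² = 81, photograph 21² = 441, sculpture shelf 16² = 256. Total = 996.
x-moment: 49·210 + 169·405 + 81·197 + 441·404 + 256·57 = 287448; centroid 287448/996 ≈ 288.60.
Offset from x = 316: 288.60 − 316 ≈ -27.40.

≈ -27.4 in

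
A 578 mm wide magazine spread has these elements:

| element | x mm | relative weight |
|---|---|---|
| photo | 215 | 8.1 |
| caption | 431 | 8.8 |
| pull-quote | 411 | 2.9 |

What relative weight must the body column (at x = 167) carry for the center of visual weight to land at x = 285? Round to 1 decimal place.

Fixed elements: Σw = 8.1 + 8.8 + 2.9 = 19.8, Σw·x = 8.1·215 + 8.8·431 + 2.9·411 = 6726.2.
For the centroid to hit 285: (6726.2 + w·167) / (19.8 + w) = 285.
So w = (285·19.8 − 6726.2)/(167 − 285) = -1083.2/-118 ≈ 9.18.

w ≈ 9.2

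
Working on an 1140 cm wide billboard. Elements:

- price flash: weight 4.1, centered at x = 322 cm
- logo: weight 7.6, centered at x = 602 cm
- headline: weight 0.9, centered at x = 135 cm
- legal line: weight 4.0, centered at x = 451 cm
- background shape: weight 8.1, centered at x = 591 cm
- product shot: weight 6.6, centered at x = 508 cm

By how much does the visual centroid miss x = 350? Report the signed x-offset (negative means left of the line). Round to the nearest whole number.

Weights sum to 4.1 + 7.6 + 0.9 + 4.0 + 8.1 + 6.6 = 31.3.
Σw·x = 15960.8; x̄ = 15960.8/31.3 ≈ 509.93.
Difference: 509.93 − 350 ≈ 159.93.

≈ 160 cm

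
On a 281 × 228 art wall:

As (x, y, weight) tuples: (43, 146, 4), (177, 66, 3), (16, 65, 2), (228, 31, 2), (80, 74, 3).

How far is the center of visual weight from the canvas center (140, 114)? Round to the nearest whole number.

Σw = 4 + 3 + 2 + 2 + 3 = 14.
x-moment: 4·43 + 3·177 + 2·16 + 2·228 + 3·80 = 1431; centroid 1431/14 ≈ 102.21.
y-moment: 4·146 + 3·66 + 2·65 + 2·31 + 3·74 = 1196; centroid 1196/14 ≈ 85.43.
From (140, 114): dx = -37.79, dy = -28.57, so the distance is √(dx²+dy²) ≈ 47.37.

≈ 47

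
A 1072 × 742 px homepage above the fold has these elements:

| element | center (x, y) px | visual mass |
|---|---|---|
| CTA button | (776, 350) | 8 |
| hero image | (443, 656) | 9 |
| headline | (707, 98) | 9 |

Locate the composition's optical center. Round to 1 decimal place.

(636.8, 368.7)

Σw = 8 + 9 + 9 = 26.
Σw·x = 8·776 + 9·443 + 9·707 = 16558, so x̄ = 16558/26 ≈ 636.85.
Σw·y = 8·350 + 9·656 + 9·98 = 9586, so ȳ = 9586/26 ≈ 368.69.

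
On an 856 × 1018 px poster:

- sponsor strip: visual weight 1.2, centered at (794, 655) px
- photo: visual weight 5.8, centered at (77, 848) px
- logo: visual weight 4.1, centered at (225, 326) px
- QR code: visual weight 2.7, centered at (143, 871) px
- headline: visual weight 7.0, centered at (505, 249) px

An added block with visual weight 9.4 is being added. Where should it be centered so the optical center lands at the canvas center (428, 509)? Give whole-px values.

(711, 451)

After adding the added block, total weight = 1.2 + 5.8 + 4.1 + 2.7 + 7.0 + 9.4 = 30.2.
x: need Σw·x = 30.2·428 = 12925.6. Existing = 1.2·794 + 5.8·77 + 4.1·225 + 2.7·143 + 7.0·505 = 6243.0. Remainder 6682.6 / 9.4 ≈ 710.91.
y: need Σw·y = 30.2·509 = 15371.8. Existing = 1.2·655 + 5.8·848 + 4.1·326 + 2.7·871 + 7.0·249 = 11135.7. Remainder 4236.1 / 9.4 ≈ 450.65.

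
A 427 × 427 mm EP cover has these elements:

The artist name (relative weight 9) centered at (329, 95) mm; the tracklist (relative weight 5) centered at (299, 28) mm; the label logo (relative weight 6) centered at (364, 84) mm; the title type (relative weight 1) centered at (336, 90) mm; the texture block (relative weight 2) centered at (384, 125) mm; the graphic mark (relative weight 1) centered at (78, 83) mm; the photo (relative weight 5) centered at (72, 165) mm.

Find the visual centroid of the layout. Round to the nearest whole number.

Total weight = 9 + 5 + 6 + 1 + 2 + 1 + 5 = 29.
Σw·x = 8182; x̄ = 8182/29 ≈ 282.14.
Σw·y = 2747; ȳ = 2747/29 ≈ 94.72.

(282, 95)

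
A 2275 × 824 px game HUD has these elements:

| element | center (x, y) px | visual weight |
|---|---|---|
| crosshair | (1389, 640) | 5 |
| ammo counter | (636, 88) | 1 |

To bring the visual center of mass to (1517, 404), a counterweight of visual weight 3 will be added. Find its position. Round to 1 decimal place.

With the counterweight, Σw becomes 5 + 1 + 3 = 9.
Along x: (7581 + 3·x) / 9 = 1517 (existing moment 5·1389 + 1·636 = 7581) ⇒ x = (13653 − 7581) / 3 ≈ 2024.00.
Along y: (3288 + 3·y) / 9 = 404 (existing moment 5·640 + 1·88 = 3288) ⇒ y = (3636 − 3288) / 3 ≈ 116.00.

(2024.0, 116.0)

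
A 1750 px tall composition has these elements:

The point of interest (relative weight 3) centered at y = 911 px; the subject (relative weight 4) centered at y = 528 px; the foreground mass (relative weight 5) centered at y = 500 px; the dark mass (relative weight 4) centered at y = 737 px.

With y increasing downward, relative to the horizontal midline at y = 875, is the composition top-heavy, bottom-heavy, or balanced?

top-heavy

Weights sum to 3 + 4 + 5 + 4 = 16.
y-moment: 3·911 + 4·528 + 5·500 + 4·737 = 10293; centroid 10293/16 ≈ 643.31.
643.3 lies above (smaller y than) the midline 875, so the layout is top-heavy.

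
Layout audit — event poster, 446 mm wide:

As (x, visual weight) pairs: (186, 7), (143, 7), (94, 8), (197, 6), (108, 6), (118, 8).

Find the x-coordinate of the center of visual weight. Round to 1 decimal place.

Σw = 7 + 7 + 8 + 6 + 6 + 8 = 42.
Σw·x = 5829; x̄ = 5829/42 ≈ 138.79.

x ≈ 138.8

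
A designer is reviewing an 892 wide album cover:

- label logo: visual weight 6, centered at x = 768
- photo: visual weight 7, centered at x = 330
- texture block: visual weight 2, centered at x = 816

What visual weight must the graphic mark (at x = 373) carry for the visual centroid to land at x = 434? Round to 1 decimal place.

w ≈ 33.4

Fixed elements: Σw = 6 + 7 + 2 = 15, Σw·x = 6·768 + 7·330 + 2·816 = 8550.
Set Σw·x/Σw = 434: (8550 + 373w) = 434·(15 + w).
Rearranging, w·(373 − 434) = 434·15 − 8550 = -2040, so w ≈ -2040/-61 = 33.44.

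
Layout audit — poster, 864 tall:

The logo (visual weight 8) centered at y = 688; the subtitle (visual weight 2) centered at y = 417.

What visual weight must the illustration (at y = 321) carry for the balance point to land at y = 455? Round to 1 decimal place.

Existing Σw = 10 (8 + 2); existing moment 8·688 + 2·417 = 6338.
Set Σw·y/Σw = 455: (6338 + 321w) = 455·(10 + w).
Solving: w = (455·10 − 6338) / (321 − 455) = -1788 / -134 ≈ 13.34.

w ≈ 13.3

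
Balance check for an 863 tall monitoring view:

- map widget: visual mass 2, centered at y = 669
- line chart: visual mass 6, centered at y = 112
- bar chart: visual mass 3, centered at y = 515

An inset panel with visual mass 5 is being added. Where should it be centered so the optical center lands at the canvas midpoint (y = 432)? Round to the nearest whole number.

With the inset panel, Σw becomes 2 + 6 + 3 + 5 = 16.
Along y: (3555 + 5·y) / 16 = 432 (existing moment 2·669 + 6·112 + 3·515 = 3555) ⇒ y = (6912 − 3555) / 5 ≈ 671.40.

y ≈ 671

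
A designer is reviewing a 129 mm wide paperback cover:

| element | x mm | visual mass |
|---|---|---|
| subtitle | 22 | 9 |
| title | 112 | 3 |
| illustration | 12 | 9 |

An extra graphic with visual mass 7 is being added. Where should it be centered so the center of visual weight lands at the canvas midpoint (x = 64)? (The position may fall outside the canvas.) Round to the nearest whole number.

x ≈ 164

After adding the extra graphic, total weight = 9 + 3 + 9 + 7 = 28.
Along x: (642 + 7·x) / 28 = 64 (existing moment 9·22 + 3·112 + 9·12 = 642) ⇒ x = (1792 − 642) / 7 ≈ 164.29.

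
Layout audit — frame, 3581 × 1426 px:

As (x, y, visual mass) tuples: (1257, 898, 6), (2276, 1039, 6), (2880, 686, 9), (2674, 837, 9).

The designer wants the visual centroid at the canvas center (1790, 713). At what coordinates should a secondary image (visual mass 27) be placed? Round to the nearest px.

After adding the secondary image, total weight = 6 + 6 + 9 + 9 + 27 = 57.
x: need Σw·x = 57·1790 = 102030. Existing = 6·1257 + 6·2276 + 9·2880 + 9·2674 = 71184. Remainder 30846 / 27 ≈ 1142.44.
y: need Σw·y = 57·713 = 40641. Existing = 6·898 + 6·1039 + 9·686 + 9·837 = 25329. Remainder 15312 / 27 ≈ 567.11.

(1142, 567)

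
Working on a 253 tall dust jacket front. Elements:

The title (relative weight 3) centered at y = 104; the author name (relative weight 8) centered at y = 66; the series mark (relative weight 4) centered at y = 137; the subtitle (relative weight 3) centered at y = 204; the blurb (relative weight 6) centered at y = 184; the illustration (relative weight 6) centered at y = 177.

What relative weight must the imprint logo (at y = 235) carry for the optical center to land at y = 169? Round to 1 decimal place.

Fixed elements: Σw = 3 + 8 + 4 + 3 + 6 + 6 = 30, Σw·y = 3·104 + 8·66 + 4·137 + 3·204 + 6·184 + 6·177 = 4166.
Set Σw·y/Σw = 169: (4166 + 235w) = 169·(30 + w).
Rearranging, w·(235 − 169) = 169·30 − 4166 = 904, so w ≈ 904/66 = 13.70.

w ≈ 13.7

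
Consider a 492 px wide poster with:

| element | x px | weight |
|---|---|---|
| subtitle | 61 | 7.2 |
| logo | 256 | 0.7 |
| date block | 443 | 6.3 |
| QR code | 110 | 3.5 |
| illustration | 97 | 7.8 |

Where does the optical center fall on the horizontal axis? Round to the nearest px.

x ≈ 178

Weights sum to 7.2 + 0.7 + 6.3 + 3.5 + 7.8 = 25.5.
x: (7.2·61 + 0.7·256 + 6.3·443 + 3.5·110 + 7.8·97) / 25.5 = 4550.9 / 25.5 ≈ 178.47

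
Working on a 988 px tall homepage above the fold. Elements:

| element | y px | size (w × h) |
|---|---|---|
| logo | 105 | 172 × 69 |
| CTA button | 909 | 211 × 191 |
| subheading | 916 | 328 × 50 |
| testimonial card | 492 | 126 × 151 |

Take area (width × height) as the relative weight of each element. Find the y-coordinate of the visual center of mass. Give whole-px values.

Areas: logo 172·69 = 11868, CTA button 211·191 = 40301, subheading 328·50 = 16400, testimonial card 126·151 = 19026. Total weight = 87595.
y: (11868·105 + 40301·909 + 16400·916 + 19026·492) / 87595 = 62262941 / 87595 ≈ 710.80

y ≈ 711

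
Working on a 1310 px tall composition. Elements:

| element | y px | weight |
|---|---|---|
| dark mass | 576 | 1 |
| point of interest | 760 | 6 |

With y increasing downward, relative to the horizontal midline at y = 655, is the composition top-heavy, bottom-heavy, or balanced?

Σw = 1 + 6 = 7.
y: (1·576 + 6·760) / 7 = 5136 / 7 ≈ 733.71
Since 733.7 is below (larger y than) 655, the composition reads bottom-heavy.

bottom-heavy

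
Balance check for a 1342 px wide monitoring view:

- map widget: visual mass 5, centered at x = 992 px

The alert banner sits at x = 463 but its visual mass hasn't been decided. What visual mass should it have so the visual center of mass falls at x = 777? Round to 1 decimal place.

w ≈ 3.4

The single fixed element contributes weight 5, moment 5·992 = 4960.
Balance at x = 777 requires (4960 + w·463) / (5 + w) = 777.
Solving: w = (777·5 − 4960) / (463 − 777) = -1075 / -314 ≈ 3.42.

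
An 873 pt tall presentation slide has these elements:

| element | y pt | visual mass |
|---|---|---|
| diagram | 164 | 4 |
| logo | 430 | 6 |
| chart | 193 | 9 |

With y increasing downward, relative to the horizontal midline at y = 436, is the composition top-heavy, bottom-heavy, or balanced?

top-heavy

Σw = 4 + 6 + 9 = 19.
y-moment: 4·164 + 6·430 + 9·193 = 4973; centroid 4973/19 ≈ 261.74.
261.7 lies above (smaller y than) the midline 436, so the layout is top-heavy.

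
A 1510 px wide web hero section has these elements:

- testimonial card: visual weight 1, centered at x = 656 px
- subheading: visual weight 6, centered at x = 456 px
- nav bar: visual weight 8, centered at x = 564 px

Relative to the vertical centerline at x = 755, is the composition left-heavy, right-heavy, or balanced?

Weights sum to 1 + 6 + 8 = 15.
x: (1·656 + 6·456 + 8·564) / 15 = 7904 / 15 ≈ 526.93
Since 526.9 is left of 755, the composition reads left-heavy.

left-heavy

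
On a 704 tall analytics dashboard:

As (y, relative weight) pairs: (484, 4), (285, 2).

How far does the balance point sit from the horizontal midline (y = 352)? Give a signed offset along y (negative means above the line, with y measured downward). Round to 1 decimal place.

≈ 65.7

Σw = 4 + 2 = 6.
y-moment: 4·484 + 2·285 = 2506; centroid 2506/6 ≈ 417.67.
Against y = 352, that's 417.67 − 352 = 65.67.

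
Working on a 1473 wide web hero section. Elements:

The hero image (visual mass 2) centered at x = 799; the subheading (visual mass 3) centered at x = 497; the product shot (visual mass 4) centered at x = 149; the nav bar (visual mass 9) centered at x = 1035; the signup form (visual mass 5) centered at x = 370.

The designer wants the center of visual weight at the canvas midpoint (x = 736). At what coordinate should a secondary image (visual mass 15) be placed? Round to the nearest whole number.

x ≈ 875

After adding the secondary image, total weight = 2 + 3 + 4 + 9 + 5 + 15 = 38.
x: target moment 38×736 = 27968; current 2·799 + 3·497 + 4·149 + 9·1035 + 5·370 = 14850; the secondary image supplies 13118, so x = 13118/15 ≈ 874.53.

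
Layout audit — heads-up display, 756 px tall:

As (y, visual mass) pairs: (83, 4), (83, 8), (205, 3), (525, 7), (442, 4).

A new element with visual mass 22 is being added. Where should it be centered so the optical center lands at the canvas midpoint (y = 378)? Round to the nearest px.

y ≈ 504

With the new element, Σw becomes 4 + 8 + 3 + 7 + 4 + 22 = 48.
y: target moment 48×378 = 18144; current 4·83 + 8·83 + 3·205 + 7·525 + 4·442 = 7054; the new element supplies 11090, so y = 11090/22 ≈ 504.09.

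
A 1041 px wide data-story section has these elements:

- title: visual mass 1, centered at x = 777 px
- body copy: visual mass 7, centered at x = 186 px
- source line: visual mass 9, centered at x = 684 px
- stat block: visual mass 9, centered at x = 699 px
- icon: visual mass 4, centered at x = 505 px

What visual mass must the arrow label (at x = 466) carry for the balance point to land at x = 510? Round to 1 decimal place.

w ≈ 28.3

Fixed elements: Σw = 1 + 7 + 9 + 9 + 4 = 30, Σw·x = 1·777 + 7·186 + 9·684 + 9·699 + 4·505 = 16546.
For the centroid to hit 510: (16546 + w·466) / (30 + w) = 510.
Rearranging, w·(466 − 510) = 510·30 − 16546 = -1246, so w ≈ -1246/-44 = 28.32.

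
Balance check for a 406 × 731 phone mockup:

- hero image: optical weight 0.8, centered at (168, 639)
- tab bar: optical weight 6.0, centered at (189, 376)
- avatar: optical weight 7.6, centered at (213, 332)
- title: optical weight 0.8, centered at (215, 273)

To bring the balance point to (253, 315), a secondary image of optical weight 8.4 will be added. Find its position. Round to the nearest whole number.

(347, 229)

After adding the secondary image, total weight = 0.8 + 6.0 + 7.6 + 0.8 + 8.4 = 23.6.
x: need Σw·x = 23.6·253 = 5970.8. Existing = 0.8·168 + 6.0·189 + 7.6·213 + 0.8·215 = 3059.2. Remainder 2911.6 / 8.4 ≈ 346.62.
y: need Σw·y = 23.6·315 = 7434.0. Existing = 0.8·639 + 6.0·376 + 7.6·332 + 0.8·273 = 5508.8. Remainder 1925.2 / 8.4 ≈ 229.19.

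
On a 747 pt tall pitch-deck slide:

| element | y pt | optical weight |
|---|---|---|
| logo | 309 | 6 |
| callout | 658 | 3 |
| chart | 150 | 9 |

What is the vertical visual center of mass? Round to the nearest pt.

y ≈ 288

Weights sum to 6 + 3 + 9 = 18.
y: (6·309 + 3·658 + 9·150) / 18 = 5178 / 18 ≈ 287.67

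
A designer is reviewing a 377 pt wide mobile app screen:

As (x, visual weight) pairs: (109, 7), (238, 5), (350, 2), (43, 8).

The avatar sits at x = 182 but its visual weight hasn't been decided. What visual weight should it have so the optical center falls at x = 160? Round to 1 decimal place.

Fixed elements: Σw = 7 + 5 + 2 + 8 = 22, Σw·x = 7·109 + 5·238 + 2·350 + 8·43 = 2997.
Set Σw·x/Σw = 160: (2997 + 182w) = 160·(22 + w).
So w = (160·22 − 2997)/(182 − 160) = 523/22 ≈ 23.77.

w ≈ 23.8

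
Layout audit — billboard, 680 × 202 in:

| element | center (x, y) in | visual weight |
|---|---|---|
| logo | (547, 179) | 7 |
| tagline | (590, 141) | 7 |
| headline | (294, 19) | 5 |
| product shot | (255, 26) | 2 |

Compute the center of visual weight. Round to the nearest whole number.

(473, 114)

Weights sum to 7 + 7 + 5 + 2 = 21.
x-moment: 7·547 + 7·590 + 5·294 + 2·255 = 9939; centroid 9939/21 ≈ 473.29.
y-moment: 7·179 + 7·141 + 5·19 + 2·26 = 2387; centroid 2387/21 ≈ 113.67.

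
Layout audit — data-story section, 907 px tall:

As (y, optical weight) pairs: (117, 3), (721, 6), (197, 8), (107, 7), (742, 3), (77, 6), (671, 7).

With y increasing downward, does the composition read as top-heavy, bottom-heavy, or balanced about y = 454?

Weights sum to 3 + 6 + 8 + 7 + 3 + 6 + 7 = 40.
Σw·y = 14387; ȳ = 14387/40 ≈ 359.68.
359.7 vs midline 454 → top-heavy.

top-heavy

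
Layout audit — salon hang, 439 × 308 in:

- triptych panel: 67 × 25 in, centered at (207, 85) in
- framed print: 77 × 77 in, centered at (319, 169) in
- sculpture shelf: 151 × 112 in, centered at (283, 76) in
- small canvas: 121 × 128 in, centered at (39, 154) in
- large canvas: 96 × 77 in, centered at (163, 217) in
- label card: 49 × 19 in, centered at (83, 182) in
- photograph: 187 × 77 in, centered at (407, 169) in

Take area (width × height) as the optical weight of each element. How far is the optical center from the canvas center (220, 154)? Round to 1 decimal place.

Taking area as weight: triptych panel 67·25 = 1675, framed print 77·77 = 5929, sculpture shelf 151·112 = 16912, small canvas 121·128 = 15488, large canvas 96·77 = 7392, label card 49·19 = 931, photograph 187·77 = 14399. Sum 62726.
Σw·x = 14770766; x̄ = 14770766/62726 ≈ 235.48.
y: moment 9021777 / weight 62726 ≈ 143.83
Relative to (220, 154): Δ = (15.48, -10.17); |Δ| = √(15.48² + -10.17²) ≈ 18.52.

≈ 18.5 in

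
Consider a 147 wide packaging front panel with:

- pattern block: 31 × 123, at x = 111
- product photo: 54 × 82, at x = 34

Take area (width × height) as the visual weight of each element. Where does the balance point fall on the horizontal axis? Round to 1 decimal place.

Areas: pattern block 31·123 = 3813, product photo 54·82 = 4428. Total weight = 8241.
x: (3813·111 + 4428·34) / 8241 = 573795 / 8241 ≈ 69.63

x ≈ 69.6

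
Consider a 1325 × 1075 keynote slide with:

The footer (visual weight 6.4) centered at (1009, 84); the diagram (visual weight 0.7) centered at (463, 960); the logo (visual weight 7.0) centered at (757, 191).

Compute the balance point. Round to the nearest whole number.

(857, 181)

Total weight = 6.4 + 0.7 + 7.0 = 14.1.
x-moment: 6.4·1009 + 0.7·463 + 7.0·757 = 12080.7; centroid 12080.7/14.1 ≈ 856.79.
y-moment: 6.4·84 + 0.7·960 + 7.0·191 = 2546.6; centroid 2546.6/14.1 ≈ 180.61.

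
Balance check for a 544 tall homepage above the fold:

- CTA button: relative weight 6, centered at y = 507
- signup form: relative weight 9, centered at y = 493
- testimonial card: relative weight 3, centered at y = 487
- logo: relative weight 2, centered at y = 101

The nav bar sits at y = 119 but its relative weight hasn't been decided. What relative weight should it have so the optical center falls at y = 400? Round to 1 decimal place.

w ≈ 4.1

Existing Σw = 20 (6 + 9 + 3 + 2); existing moment 6·507 + 9·493 + 3·487 + 2·101 = 9142.
Balance at y = 400 requires (9142 + w·119) / (20 + w) = 400.
Solving: w = (400·20 − 9142) / (119 − 400) = -1142 / -281 ≈ 4.06.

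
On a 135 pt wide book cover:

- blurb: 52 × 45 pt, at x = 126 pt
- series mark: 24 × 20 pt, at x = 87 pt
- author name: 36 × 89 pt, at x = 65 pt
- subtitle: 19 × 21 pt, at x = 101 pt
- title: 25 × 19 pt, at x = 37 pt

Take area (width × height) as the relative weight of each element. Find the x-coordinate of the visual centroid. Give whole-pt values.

Areas → weights: blurb 52·45 = 2340, series mark 24·20 = 480, author name 36·89 = 3204, subtitle 19·21 = 399, title 25·19 = 475; Σw = 6898.
x-moment: 2340·126 + 480·87 + 3204·65 + 399·101 + 475·37 = 602734; centroid 602734/6898 ≈ 87.38.

x ≈ 87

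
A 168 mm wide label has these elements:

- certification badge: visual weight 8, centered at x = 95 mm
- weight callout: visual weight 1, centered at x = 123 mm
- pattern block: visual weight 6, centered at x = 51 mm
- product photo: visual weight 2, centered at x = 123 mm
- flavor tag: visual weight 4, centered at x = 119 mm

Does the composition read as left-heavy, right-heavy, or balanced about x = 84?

right-heavy

Total weight = 8 + 1 + 6 + 2 + 4 = 21.
x-moment: 8·95 + 1·123 + 6·51 + 2·123 + 4·119 = 1911; centroid 1911/21 ≈ 91.00.
91.0 lies right of the midline 84, so the layout is right-heavy.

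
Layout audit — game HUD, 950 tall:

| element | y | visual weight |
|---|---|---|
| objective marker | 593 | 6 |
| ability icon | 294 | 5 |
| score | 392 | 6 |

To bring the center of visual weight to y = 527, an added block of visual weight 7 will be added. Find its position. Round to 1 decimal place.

y ≈ 752.6

With the added block, Σw becomes 6 + 5 + 6 + 7 = 24.
y: need Σw·y = 24·527 = 12648. Existing = 6·593 + 5·294 + 6·392 = 7380. Remainder 5268 / 7 ≈ 752.57.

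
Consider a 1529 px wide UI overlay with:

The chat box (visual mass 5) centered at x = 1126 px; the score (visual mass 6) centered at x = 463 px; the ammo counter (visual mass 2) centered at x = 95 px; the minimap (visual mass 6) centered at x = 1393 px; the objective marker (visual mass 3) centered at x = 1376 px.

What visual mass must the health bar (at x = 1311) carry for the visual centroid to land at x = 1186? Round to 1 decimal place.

Existing Σw = 22 (5 + 6 + 2 + 6 + 3); existing moment 5·1126 + 6·463 + 2·95 + 6·1393 + 3·1376 = 21084.
Balance at x = 1186 requires (21084 + w·1311) / (22 + w) = 1186.
Rearranging, w·(1311 − 1186) = 1186·22 − 21084 = 5008, so w ≈ 5008/125 = 40.06.

w ≈ 40.1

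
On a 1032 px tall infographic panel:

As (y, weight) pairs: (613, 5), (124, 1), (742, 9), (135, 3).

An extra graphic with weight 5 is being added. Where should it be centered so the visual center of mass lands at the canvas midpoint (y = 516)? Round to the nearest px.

y ≈ 319

After adding the extra graphic, total weight = 5 + 1 + 9 + 3 + 5 = 23.
y: need Σw·y = 23·516 = 11868. Existing = 5·613 + 1·124 + 9·742 + 3·135 = 10272. Remainder 1596 / 5 ≈ 319.20.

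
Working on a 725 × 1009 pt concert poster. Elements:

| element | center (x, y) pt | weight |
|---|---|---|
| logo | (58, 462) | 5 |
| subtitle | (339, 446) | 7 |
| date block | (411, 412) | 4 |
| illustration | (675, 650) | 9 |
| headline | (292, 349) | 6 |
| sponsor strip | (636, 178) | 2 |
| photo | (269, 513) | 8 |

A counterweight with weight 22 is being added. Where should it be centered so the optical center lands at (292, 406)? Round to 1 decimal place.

New total weight: (5 + 7 + 4 + 9 + 6 + 2 + 8) + 22 = 63.
x: target moment 63×292 = 18396; current 5·58 + 7·339 + 4·411 + 9·675 + 6·292 + 2·636 + 8·269 = 15558; the counterweight supplies 2838, so x = 2838/22 ≈ 129.00.
y: target moment 63×406 = 25578; current 5·462 + 7·446 + 4·412 + 9·650 + 6·349 + 2·178 + 8·513 = 19484; the counterweight supplies 6094, so y = 6094/22 ≈ 277.00.

(129.0, 277.0)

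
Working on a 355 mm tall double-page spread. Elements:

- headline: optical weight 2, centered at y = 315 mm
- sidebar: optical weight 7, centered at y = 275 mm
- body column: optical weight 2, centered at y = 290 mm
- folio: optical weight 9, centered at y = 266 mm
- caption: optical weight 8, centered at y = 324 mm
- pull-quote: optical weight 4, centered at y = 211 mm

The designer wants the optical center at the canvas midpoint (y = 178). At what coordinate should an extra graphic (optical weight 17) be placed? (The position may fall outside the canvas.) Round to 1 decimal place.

y ≈ -14.3

New total weight: (2 + 7 + 2 + 9 + 8 + 4) + 17 = 49.
y: target moment 49×178 = 8722; current 2·315 + 7·275 + 2·290 + 9·266 + 8·324 + 4·211 = 8965; the extra graphic supplies -243, so y = -243/17 ≈ -14.29.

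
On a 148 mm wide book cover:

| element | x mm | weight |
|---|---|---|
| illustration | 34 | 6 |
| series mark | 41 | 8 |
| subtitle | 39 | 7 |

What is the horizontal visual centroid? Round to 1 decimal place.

Σw = 6 + 8 + 7 = 21.
Σw·x = 6·34 + 8·41 + 7·39 = 805, so x̄ = 805/21 ≈ 38.33.

x ≈ 38.3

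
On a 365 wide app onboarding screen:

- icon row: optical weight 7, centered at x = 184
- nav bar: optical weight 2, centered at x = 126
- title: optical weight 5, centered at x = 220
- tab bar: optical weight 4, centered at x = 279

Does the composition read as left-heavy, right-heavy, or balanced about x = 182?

Σw = 7 + 2 + 5 + 4 = 18.
x-moment: 7·184 + 2·126 + 5·220 + 4·279 = 3756; centroid 3756/18 ≈ 208.67.
208.7 lies right of the midline 182, so the layout is right-heavy.

right-heavy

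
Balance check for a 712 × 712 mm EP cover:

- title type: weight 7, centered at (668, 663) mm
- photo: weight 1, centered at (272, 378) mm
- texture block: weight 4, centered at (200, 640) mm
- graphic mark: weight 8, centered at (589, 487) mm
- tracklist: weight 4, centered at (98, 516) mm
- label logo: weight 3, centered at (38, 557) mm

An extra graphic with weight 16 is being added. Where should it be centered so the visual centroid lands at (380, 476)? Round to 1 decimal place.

After adding the extra graphic, total weight = 7 + 1 + 4 + 8 + 4 + 3 + 16 = 43.
x: target moment 43×380 = 16340; current 7·668 + 1·272 + 4·200 + 8·589 + 4·98 + 3·38 = 10966; the extra graphic supplies 5374, so x = 5374/16 ≈ 335.88.
y: target moment 43×476 = 20468; current 7·663 + 1·378 + 4·640 + 8·487 + 4·516 + 3·557 = 15210; the extra graphic supplies 5258, so y = 5258/16 ≈ 328.62.

(335.9, 328.6)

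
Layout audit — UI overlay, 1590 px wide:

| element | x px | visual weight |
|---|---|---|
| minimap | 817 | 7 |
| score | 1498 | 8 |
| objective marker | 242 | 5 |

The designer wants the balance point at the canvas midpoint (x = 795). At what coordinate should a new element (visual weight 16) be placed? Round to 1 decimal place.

After adding the new element, total weight = 7 + 8 + 5 + 16 = 36.
x: need Σw·x = 36·795 = 28620. Existing = 7·817 + 8·1498 + 5·242 = 18913. Remainder 9707 / 16 ≈ 606.69.

x ≈ 606.7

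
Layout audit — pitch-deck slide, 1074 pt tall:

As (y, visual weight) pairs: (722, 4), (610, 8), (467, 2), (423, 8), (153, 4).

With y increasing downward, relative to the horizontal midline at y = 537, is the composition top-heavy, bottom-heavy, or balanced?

Total weight = 4 + 8 + 2 + 8 + 4 = 26.
y-moment: 4·722 + 8·610 + 2·467 + 8·423 + 4·153 = 12698; centroid 12698/26 ≈ 488.38.
488.4 vs midline 537 → top-heavy.

top-heavy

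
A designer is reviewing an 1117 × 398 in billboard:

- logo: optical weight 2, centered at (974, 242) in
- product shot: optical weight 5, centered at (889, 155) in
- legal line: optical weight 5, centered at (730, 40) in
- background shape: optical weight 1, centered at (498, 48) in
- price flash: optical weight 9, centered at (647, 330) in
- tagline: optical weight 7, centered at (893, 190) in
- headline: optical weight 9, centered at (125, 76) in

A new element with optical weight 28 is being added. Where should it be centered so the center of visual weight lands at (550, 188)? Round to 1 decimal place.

(448.6, 211.3)

New total weight: (2 + 5 + 5 + 1 + 9 + 7 + 9) + 28 = 66.
Along x: (23740 + 28·x) / 66 = 550 (existing moment 2·974 + 5·889 + 5·730 + 1·498 + 9·647 + 7·893 + 9·125 = 23740) ⇒ x = (36300 − 23740) / 28 ≈ 448.57.
Along y: (6491 + 28·y) / 66 = 188 (existing moment 2·242 + 5·155 + 5·40 + 1·48 + 9·330 + 7·190 + 9·76 = 6491) ⇒ y = (12408 − 6491) / 28 ≈ 211.32.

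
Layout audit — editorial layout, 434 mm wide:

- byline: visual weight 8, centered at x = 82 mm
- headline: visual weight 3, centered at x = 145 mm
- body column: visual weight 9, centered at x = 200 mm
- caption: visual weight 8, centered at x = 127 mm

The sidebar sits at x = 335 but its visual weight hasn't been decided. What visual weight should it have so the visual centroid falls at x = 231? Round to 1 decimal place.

Fixed elements: Σw = 8 + 3 + 9 + 8 = 28, Σw·x = 8·82 + 3·145 + 9·200 + 8·127 = 3907.
For the centroid to hit 231: (3907 + w·335) / (28 + w) = 231.
Solving: w = (231·28 − 3907) / (335 − 231) = 2561 / 104 ≈ 24.62.

w ≈ 24.6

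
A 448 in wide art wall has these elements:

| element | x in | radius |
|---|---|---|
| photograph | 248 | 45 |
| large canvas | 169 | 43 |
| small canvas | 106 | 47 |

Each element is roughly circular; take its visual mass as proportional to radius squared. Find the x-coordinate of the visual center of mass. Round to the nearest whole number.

x ≈ 172

r² weights: photograph 45² = 2025, large canvas 43² = 1849, small canvas 47² = 2209. Total = 6083.
x-moment: 2025·248 + 1849·169 + 2209·106 = 1048835; centroid 1048835/6083 ≈ 172.42.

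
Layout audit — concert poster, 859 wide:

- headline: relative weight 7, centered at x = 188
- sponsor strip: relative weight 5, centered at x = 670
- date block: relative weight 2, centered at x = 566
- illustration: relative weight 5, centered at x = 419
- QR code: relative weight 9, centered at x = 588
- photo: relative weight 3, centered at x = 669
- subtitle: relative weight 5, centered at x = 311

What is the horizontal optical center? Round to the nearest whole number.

x ≈ 465

Weights sum to 7 + 5 + 2 + 5 + 9 + 3 + 5 = 36.
Σw·x = 16747; x̄ = 16747/36 ≈ 465.19.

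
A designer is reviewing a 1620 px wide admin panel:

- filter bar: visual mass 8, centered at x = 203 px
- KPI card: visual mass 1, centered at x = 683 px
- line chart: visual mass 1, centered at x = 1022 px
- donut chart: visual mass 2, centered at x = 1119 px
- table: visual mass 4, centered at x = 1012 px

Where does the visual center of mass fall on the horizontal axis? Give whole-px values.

Total weight = 8 + 1 + 1 + 2 + 4 = 16.
Σw·x = 8·203 + 1·683 + 1·1022 + 2·1119 + 4·1012 = 9615, so x̄ = 9615/16 ≈ 600.94.

x ≈ 601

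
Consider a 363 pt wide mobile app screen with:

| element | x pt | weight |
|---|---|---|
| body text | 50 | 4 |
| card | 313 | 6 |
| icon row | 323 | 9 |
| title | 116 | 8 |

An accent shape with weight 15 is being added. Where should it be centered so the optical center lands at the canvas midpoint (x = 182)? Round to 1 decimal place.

After adding the accent shape, total weight = 4 + 6 + 9 + 8 + 15 = 42.
x: target moment 42×182 = 7644; current 4·50 + 6·313 + 9·323 + 8·116 = 5913; the accent shape supplies 1731, so x = 1731/15 ≈ 115.40.

x ≈ 115.4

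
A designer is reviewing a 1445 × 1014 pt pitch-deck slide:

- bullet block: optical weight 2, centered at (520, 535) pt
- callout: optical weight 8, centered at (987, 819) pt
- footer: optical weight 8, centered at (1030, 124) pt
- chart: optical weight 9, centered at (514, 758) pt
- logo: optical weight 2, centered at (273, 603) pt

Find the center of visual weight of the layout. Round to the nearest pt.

Weights sum to 2 + 8 + 8 + 9 + 2 = 29.
Σw·x = 2·520 + 8·987 + 8·1030 + 9·514 + 2·273 = 22348, so x̄ = 22348/29 ≈ 770.62.
Σw·y = 2·535 + 8·819 + 8·124 + 9·758 + 2·603 = 16642, so ȳ = 16642/29 ≈ 573.86.

(771, 574)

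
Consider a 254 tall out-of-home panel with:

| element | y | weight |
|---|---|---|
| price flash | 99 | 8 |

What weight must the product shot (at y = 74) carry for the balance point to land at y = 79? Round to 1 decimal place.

w ≈ 32.0

The single fixed element contributes weight 8, moment 8·99 = 792.
Set Σw·y/Σw = 79: (792 + 74w) = 79·(8 + w).
Rearranging, w·(74 − 79) = 79·8 − 792 = -160, so w ≈ -160/-5 = 32.00.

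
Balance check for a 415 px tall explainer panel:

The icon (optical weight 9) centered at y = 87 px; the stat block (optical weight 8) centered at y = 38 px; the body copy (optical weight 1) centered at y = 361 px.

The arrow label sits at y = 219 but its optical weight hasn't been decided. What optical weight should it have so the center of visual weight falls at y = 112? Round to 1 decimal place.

w ≈ 5.3

Fixed elements: Σw = 9 + 8 + 1 = 18, Σw·y = 9·87 + 8·38 + 1·361 = 1448.
Balance at y = 112 requires (1448 + w·219) / (18 + w) = 112.
Rearranging, w·(219 − 112) = 112·18 − 1448 = 568, so w ≈ 568/107 = 5.31.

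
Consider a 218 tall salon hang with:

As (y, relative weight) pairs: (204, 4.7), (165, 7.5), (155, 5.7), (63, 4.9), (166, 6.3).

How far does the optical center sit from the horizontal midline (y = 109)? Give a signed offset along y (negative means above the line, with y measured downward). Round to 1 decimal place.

Σw = 4.7 + 7.5 + 5.7 + 4.9 + 6.3 = 29.1.
y: (4.7·204 + 7.5·165 + 5.7·155 + 4.9·63 + 6.3·166) / 29.1 = 4434.3 / 29.1 ≈ 152.38
Difference: 152.38 − 109 ≈ 43.38.

≈ 43.4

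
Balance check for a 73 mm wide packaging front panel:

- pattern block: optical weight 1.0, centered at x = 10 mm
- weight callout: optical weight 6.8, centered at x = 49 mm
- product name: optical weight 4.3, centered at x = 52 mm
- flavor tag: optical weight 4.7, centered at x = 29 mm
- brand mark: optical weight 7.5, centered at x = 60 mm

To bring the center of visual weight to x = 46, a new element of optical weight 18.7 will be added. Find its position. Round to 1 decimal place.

x ≈ 44.1

With the new element, Σw becomes 1.0 + 6.8 + 4.3 + 4.7 + 7.5 + 18.7 = 43.0.
x: target moment 43.0×46 = 1978.0; current 1.0·10 + 6.8·49 + 4.3·52 + 4.7·29 + 7.5·60 = 1153.1; the new element supplies 824.9, so x = 824.9/18.7 ≈ 44.11.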